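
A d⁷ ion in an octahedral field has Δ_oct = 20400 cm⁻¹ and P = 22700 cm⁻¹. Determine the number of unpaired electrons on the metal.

Since Δ_oct = 20400 cm⁻¹ < P = 22700 cm⁻¹, the complex adopts the high-spin configuration.
That gives t₂g⁵ eg².
Unpaired electrons: 3.

3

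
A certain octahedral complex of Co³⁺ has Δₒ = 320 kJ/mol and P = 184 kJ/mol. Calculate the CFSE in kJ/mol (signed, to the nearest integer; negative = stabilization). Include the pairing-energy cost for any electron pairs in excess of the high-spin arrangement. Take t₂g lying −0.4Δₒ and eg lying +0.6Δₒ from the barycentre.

-400

Co is in group 9, so Co³⁺ is d⁶ (9 − 3 = 6).
Since Δₒ = 320 kJ/mol > P = 184 kJ/mol, the complex adopts the low-spin configuration.
That gives t₂g⁶ eg⁰.
Orbital CFSE = -2.4Δₒ = -2.4 × 320 = -768 kJ/mol.
Excess pairs vs high-spin: 3 − 1 = 2; pairing cost = +368 kJ/mol.
Net CFSE = -768 + 368 = -400 kJ/mol.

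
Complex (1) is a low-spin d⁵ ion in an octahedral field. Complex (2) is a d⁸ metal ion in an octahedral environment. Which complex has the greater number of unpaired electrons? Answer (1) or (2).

(1): t₂g⁵ eg⁰ → 1 unpaired.
(2): t2g^6 e_g^2 → 2 unpaired.
So (2) has more unpaired electrons.

(2)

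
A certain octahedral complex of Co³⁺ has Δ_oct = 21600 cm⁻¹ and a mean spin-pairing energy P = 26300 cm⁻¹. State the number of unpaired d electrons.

4

Co is in group 9, so Co³⁺ is d⁶ (9 − 3 = 6).
With Δ_oct < P the complex is high-spin.
Filling d⁶ accordingly: t₂g⁴ eg².
Unpaired electrons: 4.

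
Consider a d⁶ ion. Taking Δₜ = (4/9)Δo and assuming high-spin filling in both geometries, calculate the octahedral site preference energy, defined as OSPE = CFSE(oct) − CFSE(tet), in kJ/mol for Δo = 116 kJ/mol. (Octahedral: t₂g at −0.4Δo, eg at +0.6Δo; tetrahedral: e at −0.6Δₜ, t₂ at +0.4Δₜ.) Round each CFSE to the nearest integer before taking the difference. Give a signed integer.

In an octahedral site d⁶ (HS) is t₂g⁴ eg², giving CFSE(oct) = -0.4Δo = -46 kJ/mol.
In a tetrahedral site the filling is e³ t₂³: CFSE(tet) = -0.6Δₜ = -0.6 × (4/9)(116) = -31 kJ/mol.
OSPE = -46 − (-31) = -15 kJ/mol.

-15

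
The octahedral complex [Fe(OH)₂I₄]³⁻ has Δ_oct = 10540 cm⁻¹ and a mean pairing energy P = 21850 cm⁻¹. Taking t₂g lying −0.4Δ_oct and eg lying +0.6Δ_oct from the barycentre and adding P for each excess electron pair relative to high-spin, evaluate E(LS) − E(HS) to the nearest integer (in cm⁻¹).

22620

Ligand charges: 2×(-1) from OH⁻ and 4×(-1) from I⁻ sum to -6; with overall charge -3, Fe is +3.
Fe sits in group 8; removing 3 electrons leaves Fe³⁺ with 8 − 3 = 5 d electrons.
High-spin: t₂g³ eg², CFSE = 0.0Δ_oct = 0 cm⁻¹.
Low-spin: t₂g⁵ eg⁰, orbital CFSE = -2.0Δ_oct = -21080 cm⁻¹; plus 2 excess pairs × P = +43700 cm⁻¹; total 22620 cm⁻¹.
Thus E(LS) − E(HS) = 22620 cm⁻¹.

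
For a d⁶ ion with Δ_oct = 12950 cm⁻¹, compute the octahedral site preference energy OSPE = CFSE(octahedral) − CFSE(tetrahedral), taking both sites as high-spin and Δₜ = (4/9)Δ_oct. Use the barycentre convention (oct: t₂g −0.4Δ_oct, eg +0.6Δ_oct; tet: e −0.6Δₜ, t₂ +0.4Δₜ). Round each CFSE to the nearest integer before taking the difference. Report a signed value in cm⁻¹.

Octahedral (high-spin): t₂g⁴ eg², CFSE = 4(−0.4) + 2(+0.6) = -0.4Δ_oct = -0.4 × 12950 = -5180 cm⁻¹.
Tetrahedral e³ t₂³ gives -0.6Δₜ = -0.6 × (4/9) × 12950 = -3453 cm⁻¹.
OSPE = CFSE(oct) − CFSE(tet) = -5180 − (-3453) = -1727 cm⁻¹.

-1727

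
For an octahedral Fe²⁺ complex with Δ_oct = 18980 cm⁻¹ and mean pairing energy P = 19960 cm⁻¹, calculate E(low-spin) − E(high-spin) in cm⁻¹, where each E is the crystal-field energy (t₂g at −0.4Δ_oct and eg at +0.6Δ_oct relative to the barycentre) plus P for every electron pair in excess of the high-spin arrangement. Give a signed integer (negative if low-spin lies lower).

Fe sits in group 8; removing 2 electrons leaves Fe²⁺ with 8 − 2 = 6 d electrons.
High-spin: t₂g⁴ eg², CFSE = -0.4Δ_oct = -7592 cm⁻¹.
Low-spin t₂g⁶ eg⁰ gives -2.4Δ_oct = -45552 cm⁻¹, but forming 2 extra pairs costs 2P = 39920 cm⁻¹, so E(LS) = -45552 + 39920 = -5632 cm⁻¹.
E(LS) − E(HS) = -5632 − (-7592) = 1960 cm⁻¹.

1960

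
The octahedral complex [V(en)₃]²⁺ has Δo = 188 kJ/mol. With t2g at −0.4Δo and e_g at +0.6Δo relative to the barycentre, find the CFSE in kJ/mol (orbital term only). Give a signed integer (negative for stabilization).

en is neutral, so the +2 overall charge sits on V: oxidation state +2.
V sits in group 5; removing 2 electrons leaves V²⁺ with 5 − 2 = 3 d electrons.
Configuration: t2g^3 e_g^0.
CFSE(orbital) = 3×(-0.4Δo) + 0×(0.6Δo) = -1.2Δo; with Δo = 188 kJ/mol that is -226 kJ/mol.

-226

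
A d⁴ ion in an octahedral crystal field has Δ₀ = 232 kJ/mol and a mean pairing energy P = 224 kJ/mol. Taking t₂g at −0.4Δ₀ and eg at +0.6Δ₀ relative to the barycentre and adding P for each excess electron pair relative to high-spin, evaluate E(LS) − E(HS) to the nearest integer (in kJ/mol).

High-spin d⁴ fills as t₂g³ eg¹ with CFSE 3(−0.4) + 1(+0.6) = -0.6Δ₀ = -139 kJ/mol.
Low-spin t₂g⁴ eg⁰ gives -1.6Δ₀ = -371 kJ/mol, but forming 1 extra pair costs 1P = 224 kJ/mol, so E(LS) = -371 + 224 = -147 kJ/mol.
E(LS) − E(HS) = -147 − (-139) = -8 kJ/mol.

-8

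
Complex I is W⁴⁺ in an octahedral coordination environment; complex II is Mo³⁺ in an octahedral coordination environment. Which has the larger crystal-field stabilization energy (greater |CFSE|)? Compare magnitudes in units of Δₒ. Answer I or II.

I: W⁴⁺: group 6, so d-count = 6 − 4 = 2; t₂g² eg⁰, CFSE = -0.8Δₒ.
II: Mo³⁺: group 6, so d-count = 6 − 3 = 3; For octahedral d³ the high- and low-spin configurations coincide; t₂g³ eg⁰, CFSE = -1.2Δₒ.
So II has the larger |CFSE|.

II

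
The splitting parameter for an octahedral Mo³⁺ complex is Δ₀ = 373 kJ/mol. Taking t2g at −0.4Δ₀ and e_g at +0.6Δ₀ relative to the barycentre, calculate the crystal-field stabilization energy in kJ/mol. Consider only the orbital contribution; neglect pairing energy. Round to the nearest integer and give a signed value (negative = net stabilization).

Mo is in group 6, so Mo³⁺ is d³ (6 − 3 = 3).
Electron filling gives t2g^3 e_g^0.
Orbital CFSE = 3(-0.4) + 0(0.6) = -1.2Δ₀ = -1.2 × 373 = -448 kJ/mol.

-448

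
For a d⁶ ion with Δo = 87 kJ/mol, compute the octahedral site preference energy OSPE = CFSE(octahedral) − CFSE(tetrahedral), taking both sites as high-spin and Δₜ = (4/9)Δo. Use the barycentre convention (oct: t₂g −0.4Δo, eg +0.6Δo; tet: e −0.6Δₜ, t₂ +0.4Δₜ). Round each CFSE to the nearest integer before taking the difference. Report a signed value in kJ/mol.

-12

Octahedral high-spin t2g^4 e_g^2: CFSE = -0.4 × 87 = -35 kJ/mol.
In a tetrahedral site the filling is e^3 t2^3: CFSE(tet) = -0.6Δₜ = -0.6 × (4/9)(87) = -23 kJ/mol.
OSPE = CFSE(oct) − CFSE(tet) = -35 − (-23) = -12 kJ/mol.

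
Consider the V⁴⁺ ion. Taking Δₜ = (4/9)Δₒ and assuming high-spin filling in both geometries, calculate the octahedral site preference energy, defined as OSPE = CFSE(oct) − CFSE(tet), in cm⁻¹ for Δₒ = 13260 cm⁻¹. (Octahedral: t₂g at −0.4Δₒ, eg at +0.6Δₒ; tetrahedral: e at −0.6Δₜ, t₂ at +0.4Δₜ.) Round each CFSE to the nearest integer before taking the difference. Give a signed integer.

-1768

V⁴⁺: group 5, so d-count = 5 − 4 = 1.
Octahedral high-spin t2g^1 e_g^0: CFSE = -0.4 × 13260 = -5304 cm⁻¹.
Tetrahedral: e^1 t2^0, CFSE = 1(−0.6) + 0(+0.4) = -0.6Δₜ = -0.6 × (4/9) × 13260 = -3536 cm⁻¹.
OSPE = -5304 − (-3536) = -1768 cm⁻¹.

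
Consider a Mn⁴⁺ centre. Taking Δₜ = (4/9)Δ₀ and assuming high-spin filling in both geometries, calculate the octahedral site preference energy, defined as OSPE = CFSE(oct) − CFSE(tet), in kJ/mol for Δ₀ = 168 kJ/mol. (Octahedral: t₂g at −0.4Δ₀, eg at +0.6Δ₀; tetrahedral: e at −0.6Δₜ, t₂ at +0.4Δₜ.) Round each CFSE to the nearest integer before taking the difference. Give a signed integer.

-142

Mn⁴⁺: group 7, so d-count = 7 − 4 = 3.
Octahedral (high-spin): t₂g³ eg⁰, CFSE = 3(−0.4) + 0(+0.6) = -1.2Δ₀ = -1.2 × 168 = -202 kJ/mol.
Tetrahedral e² t₂¹ gives -0.8Δₜ = -0.8 × (4/9) × 168 = -60 kJ/mol.
OSPE = -202 − (-60) = -142 kJ/mol.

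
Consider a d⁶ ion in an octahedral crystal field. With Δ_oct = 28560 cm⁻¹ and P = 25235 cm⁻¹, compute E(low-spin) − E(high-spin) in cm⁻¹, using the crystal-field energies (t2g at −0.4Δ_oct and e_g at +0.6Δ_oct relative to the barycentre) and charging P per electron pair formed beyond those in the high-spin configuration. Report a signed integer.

-6650

High-spin d⁶ fills as t2g^4 e_g^2 with CFSE 4(−0.4) + 2(+0.6) = -0.4Δ_oct = -11424 cm⁻¹.
For low-spin the configuration is t2g^6 e_g^0: orbital energy -2.4 × 28560 = -68544 cm⁻¹, and 2 additional pairs relative to high-spin add 50470 cm⁻¹, giving -18074 cm⁻¹.
The difference is -18074 − (-11424) = -6650 cm⁻¹, so low-spin lies lower.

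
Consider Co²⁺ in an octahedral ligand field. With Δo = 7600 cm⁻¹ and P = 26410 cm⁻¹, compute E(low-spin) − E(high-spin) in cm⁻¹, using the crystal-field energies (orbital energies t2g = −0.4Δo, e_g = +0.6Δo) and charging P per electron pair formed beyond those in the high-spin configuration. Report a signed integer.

Co sits in group 9; removing 2 electrons leaves Co²⁺ with 9 − 2 = 7 d electrons.
High-spin: t2g^5 e_g^2, CFSE = -0.8Δo = -6080 cm⁻¹.
Low-spin t2g^6 e_g^1 gives -1.8Δo = -13680 cm⁻¹, but forming 1 extra pair costs 1P = 26410 cm⁻¹, so E(LS) = -13680 + 26410 = 12730 cm⁻¹.
The difference is 12730 − (-6080) = 18810 cm⁻¹, so high-spin lies lower.

18810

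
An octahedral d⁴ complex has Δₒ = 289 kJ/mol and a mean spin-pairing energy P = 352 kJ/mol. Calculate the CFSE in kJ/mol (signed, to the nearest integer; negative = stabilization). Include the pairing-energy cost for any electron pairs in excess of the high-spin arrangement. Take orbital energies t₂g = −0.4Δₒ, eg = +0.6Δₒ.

-173

Here Δₒ < P (289 < 352), so the high-spin state is favoured.
Configuration: t₂g³ eg¹.
Orbital CFSE = -0.6Δₒ = -0.6 × 289 = -173 kJ/mol.
High-spin has no excess pairs, so no pairing correction applies.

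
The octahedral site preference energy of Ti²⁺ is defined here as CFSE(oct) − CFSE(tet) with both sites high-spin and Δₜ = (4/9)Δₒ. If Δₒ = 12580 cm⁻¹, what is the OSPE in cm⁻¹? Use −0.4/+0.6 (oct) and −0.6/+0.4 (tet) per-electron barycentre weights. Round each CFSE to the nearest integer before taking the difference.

Ti is in group 4, so Ti²⁺ is d² (4 − 2 = 2).
Octahedral (high-spin): t2g^2 e_g^0, CFSE = 2(−0.4) + 0(+0.6) = -0.8Δₒ = -0.8 × 12580 = -10064 cm⁻¹.
Tetrahedral: e^2 t2^0, CFSE = 2(−0.6) + 0(+0.4) = -1.2Δₜ = -1.2 × (4/9) × 12580 = -6709 cm⁻¹.
Subtracting, OSPE = -10064 − (-6709) = -3355 cm⁻¹.

-3355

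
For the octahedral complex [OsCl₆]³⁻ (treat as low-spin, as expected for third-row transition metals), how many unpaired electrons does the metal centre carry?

Each Cl⁻ contributes -1; 6 × (-1) = -6. With overall charge -3, Os is in the +3 oxidation state.
Os sits in group 8; removing 3 electrons leaves Os³⁺ with 8 − 3 = 5 d electrons.
Configuration: t₂g⁵ eg⁰, giving 1 unpaired electron.

1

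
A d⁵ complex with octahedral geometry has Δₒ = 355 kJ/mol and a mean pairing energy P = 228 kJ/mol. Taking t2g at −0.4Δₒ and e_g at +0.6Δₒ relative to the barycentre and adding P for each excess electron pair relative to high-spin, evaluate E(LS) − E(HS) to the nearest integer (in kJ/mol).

High-spin: t2g^3 e_g^2, CFSE = 0.0Δₒ = 0 kJ/mol.
Low-spin: t2g^5 e_g^0, orbital CFSE = -2.0Δₒ = -710 kJ/mol; plus 2 excess pairs × P = +456 kJ/mol; total -254 kJ/mol.
The difference is -254 − (0) = -254 kJ/mol, so low-spin lies lower.

-254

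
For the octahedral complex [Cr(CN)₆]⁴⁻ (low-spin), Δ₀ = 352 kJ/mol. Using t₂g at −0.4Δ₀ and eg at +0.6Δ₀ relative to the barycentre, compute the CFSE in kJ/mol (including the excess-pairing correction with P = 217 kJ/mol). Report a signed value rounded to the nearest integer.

Each CN⁻ contributes -1; 6 × (-1) = -6. With overall charge -4, Cr is in the +2 oxidation state.
Cr is in group 6, so Cr²⁺ is d⁴ (6 − 2 = 4).
The d⁴ electrons fill as t₂g⁴ eg⁰.
Orbital CFSE = 4(-0.4) + 0(0.6) = -1.6Δ₀ = -1.6 × 352 = -563 kJ/mol.
High-spin d⁴ would be t₂g³ eg¹ with 0 pairs; low-spin has 1, so 1 excess pair costs +1P = +217 kJ/mol.
Net CFSE = -563 + 217 = -346 kJ/mol.

-346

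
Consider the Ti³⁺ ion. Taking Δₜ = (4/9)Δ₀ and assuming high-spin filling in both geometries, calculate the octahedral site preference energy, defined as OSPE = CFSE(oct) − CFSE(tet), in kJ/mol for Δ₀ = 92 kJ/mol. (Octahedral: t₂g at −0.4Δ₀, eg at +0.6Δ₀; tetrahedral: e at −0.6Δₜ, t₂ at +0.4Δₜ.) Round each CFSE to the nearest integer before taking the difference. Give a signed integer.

-12

Ti³⁺: group 4, so d-count = 4 − 3 = 1.
Octahedral high-spin t₂g¹ eg⁰: CFSE = -0.4 × 92 = -37 kJ/mol.
Tetrahedral e¹ t₂⁰ gives -0.6Δₜ = -0.6 × (4/9) × 92 = -25 kJ/mol.
OSPE = -37 − (-25) = -12 kJ/mol.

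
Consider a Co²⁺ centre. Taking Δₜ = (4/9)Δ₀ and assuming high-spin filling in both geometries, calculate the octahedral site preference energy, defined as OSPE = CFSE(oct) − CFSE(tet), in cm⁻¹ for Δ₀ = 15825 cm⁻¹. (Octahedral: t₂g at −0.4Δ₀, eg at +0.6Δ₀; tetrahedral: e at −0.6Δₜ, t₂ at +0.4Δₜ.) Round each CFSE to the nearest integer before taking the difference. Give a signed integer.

-4220

Group 9 minus oxidation state +2 gives a d⁷ configuration for Co²⁺.
Octahedral high-spin t2g^5 e_g^2: CFSE = -0.8 × 15825 = -12660 cm⁻¹.
Tetrahedral e^4 t2^3 gives -1.2Δₜ = -1.2 × (4/9) × 15825 = -8440 cm⁻¹.
Subtracting, OSPE = -12660 − (-8440) = -4220 cm⁻¹.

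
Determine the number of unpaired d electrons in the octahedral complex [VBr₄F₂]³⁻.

2

Ligand charges: 4×(-1) from Br⁻ and 2×(-1) from F⁻ sum to -6; with overall charge -3, V is +3.
V³⁺: group 5, so d-count = 5 − 3 = 2.
Configuration: t₂g² eg⁰, giving 2 unpaired electrons.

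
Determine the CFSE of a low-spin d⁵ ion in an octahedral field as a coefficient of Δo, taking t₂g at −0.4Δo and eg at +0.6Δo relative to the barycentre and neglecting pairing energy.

Configuration: t₂g⁵ eg⁰.
CFSE = 5(-0.4Δo) + 0(0.6Δo) = -2.0Δo + 0.0Δo = -2.0Δo.

-2.0 Δo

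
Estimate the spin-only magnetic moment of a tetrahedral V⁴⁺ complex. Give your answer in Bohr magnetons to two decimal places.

V is in group 5, so V⁴⁺ is d¹ (5 − 4 = 1).
Tetrahedral fields are weak (Δₜ ≈ 4/9 Δₒ), so electrons fill high-spin.
Configuration: e¹ t₂⁰ → 1 unpaired electron.
μ(spin-only) = √[1(1+2)] = √3 ≈ 1.73 Bohr magnetons.

1.73 Bohr magnetons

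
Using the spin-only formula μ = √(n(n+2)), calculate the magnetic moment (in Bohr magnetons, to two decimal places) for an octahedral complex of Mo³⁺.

Mo sits in group 6; removing 3 electrons leaves Mo³⁺ with 6 − 3 = 3 d electrons.
Configuration: t₂g³ eg⁰ → 3 unpaired electrons.
μ(spin-only) = √[3(3+2)] = √15 ≈ 3.87 Bohr magnetons.

3.87 Bohr magnetons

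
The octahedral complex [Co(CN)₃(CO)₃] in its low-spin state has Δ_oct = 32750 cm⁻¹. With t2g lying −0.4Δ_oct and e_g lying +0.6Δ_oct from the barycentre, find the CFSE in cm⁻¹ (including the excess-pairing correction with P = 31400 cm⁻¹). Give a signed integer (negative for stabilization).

-15800

Ligand charges: 3×(-1) from CN⁻ and 3×(+0) from CO sum to -3; with overall charge +0, Co is +3.
Co³⁺: group 9, so d-count = 9 − 3 = 6.
Configuration: t2g^6 e_g^0.
Orbital CFSE = 6(-0.4) + 0(0.6) = -2.4Δ_oct = -2.4 × 32750 = -78600 cm⁻¹.
Pairing penalty: 3 pairs vs 1 in the high-spin reference → 2 extra × P = 62800 cm⁻¹.
Overall CFSE = -78600 + 62800 = -15800 cm⁻¹.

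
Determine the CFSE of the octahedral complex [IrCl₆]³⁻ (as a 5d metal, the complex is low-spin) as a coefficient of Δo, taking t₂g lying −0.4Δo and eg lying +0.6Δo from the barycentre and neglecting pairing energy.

Each Cl⁻ contributes -1; 6 × (-1) = -6. With overall charge -3, Ir is in the +3 oxidation state.
Ir³⁺: group 9, so d-count = 9 − 3 = 6.
Configuration: t₂g⁶ eg⁰.
CFSE = 6(-0.4Δo) + 0(0.6Δo) = -2.4Δo + 0.0Δo = -2.4Δo.

-2.4 Δo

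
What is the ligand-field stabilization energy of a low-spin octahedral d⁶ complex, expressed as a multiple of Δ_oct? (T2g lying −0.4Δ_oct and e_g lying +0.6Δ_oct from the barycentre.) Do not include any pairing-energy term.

-2.4 Δ_oct

Configuration: t2g^6 e_g^0.
CFSE = 6(-0.4Δ_oct) + 0(0.6Δ_oct) = -2.4Δ_oct + 0.0Δ_oct = -2.4Δ_oct.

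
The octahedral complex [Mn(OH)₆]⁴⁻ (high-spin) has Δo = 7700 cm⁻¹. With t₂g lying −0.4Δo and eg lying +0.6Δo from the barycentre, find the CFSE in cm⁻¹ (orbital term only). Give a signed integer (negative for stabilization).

0

Each OH⁻ contributes -1; 6 × (-1) = -6. With overall charge -4, Mn is in the +2 oxidation state.
Mn²⁺: group 7, so d-count = 7 − 2 = 5.
Electron filling gives t₂g³ eg².
CFSE(orbital) = 3×(-0.4Δo) + 2×(0.6Δo) = 0.0Δo; with Δo = 7700 cm⁻¹ that is 0 cm⁻¹.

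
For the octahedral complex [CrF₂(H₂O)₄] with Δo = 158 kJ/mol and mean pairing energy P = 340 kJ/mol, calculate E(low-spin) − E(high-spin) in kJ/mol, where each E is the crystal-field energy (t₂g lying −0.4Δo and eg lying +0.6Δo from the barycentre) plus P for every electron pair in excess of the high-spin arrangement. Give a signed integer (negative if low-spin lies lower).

182

Ligand charges: 2×(-1) from F⁻ and 4×(+0) from H₂O sum to -2; with overall charge +0, Cr is +2.
Group 6 minus oxidation state +2 gives a d⁴ configuration for Cr²⁺.
High-spin d⁴ fills as t₂g³ eg¹ with CFSE 3(−0.4) + 1(+0.6) = -0.6Δo = -95 kJ/mol.
Low-spin: t₂g⁴ eg⁰, orbital CFSE = -1.6Δo = -253 kJ/mol; plus 1 excess pair × P = +340 kJ/mol; total 87 kJ/mol.
The difference is 87 − (-95) = 182 kJ/mol, so high-spin lies lower.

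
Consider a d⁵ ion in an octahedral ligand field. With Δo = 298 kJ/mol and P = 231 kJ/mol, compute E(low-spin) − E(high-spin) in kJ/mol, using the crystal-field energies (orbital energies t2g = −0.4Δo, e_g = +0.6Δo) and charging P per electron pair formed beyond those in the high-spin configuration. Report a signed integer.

-134

In the high-spin limit (t2g^3 e_g^2) the orbital term is 0.0Δo = 0 kJ/mol, with no excess pairing.
Low-spin: t2g^5 e_g^0, orbital CFSE = -2.0Δo = -596 kJ/mol; plus 2 excess pairs × P = +462 kJ/mol; total -134 kJ/mol.
The difference is -134 − (0) = -134 kJ/mol, so low-spin lies lower.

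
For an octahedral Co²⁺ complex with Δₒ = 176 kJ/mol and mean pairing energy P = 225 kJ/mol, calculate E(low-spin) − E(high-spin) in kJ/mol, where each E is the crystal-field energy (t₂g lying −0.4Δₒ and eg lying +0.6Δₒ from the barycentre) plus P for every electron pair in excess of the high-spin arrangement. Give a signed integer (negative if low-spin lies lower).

Co sits in group 9; removing 2 electrons leaves Co²⁺ with 9 − 2 = 7 d electrons.
In the high-spin limit (t₂g⁵ eg²) the orbital term is -0.8Δₒ = -141 kJ/mol, with no excess pairing.
Low-spin t₂g⁶ eg¹ gives -1.8Δₒ = -317 kJ/mol, but forming 1 extra pair costs 1P = 225 kJ/mol, so E(LS) = -317 + 225 = -92 kJ/mol.
The difference is -92 − (-141) = 49 kJ/mol, so high-spin lies lower.

49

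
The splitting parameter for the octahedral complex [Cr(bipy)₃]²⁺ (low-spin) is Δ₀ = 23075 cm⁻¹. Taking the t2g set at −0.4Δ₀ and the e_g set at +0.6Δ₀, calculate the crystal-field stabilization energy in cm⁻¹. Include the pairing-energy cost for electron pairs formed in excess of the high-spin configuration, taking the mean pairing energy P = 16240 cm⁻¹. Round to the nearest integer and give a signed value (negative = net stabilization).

bipy is neutral, so the +2 overall charge sits on Cr: oxidation state +2.
Cr is in group 6, so Cr²⁺ is d⁴ (6 − 2 = 4).
Configuration: t2g^4 e_g^0.
CFSE(orbital) = 4×(-0.4Δ₀) + 0×(0.6Δ₀) = -1.6Δ₀; with Δ₀ = 23075 cm⁻¹ that is -36920 cm⁻¹.
Relative to high-spin t2g^3 e_g^1 (0 paired), the low-spin configuration has 1 additional pair, contributing +1 × 16240 = +16240 cm⁻¹.
Overall CFSE = -36920 + 16240 = -20680 cm⁻¹.

-20680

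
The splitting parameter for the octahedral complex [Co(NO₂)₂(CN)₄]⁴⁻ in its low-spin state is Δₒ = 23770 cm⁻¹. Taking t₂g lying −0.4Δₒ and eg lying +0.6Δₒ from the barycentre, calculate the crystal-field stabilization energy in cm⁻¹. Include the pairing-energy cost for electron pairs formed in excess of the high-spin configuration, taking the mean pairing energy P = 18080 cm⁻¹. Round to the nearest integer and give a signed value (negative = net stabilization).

Ligand charges: 2×(-1) from NO₂⁻ and 4×(-1) from CN⁻ sum to -6; with overall charge -4, Co is +2.
Co is in group 9, so Co²⁺ is d⁷ (9 − 2 = 7).
The d⁷ electrons fill as t₂g⁶ eg¹.
The orbital stabilization is -1.8Δₒ = -1.8 × 23770 = -42786 cm⁻¹.
Pairing penalty: 3 pairs vs 2 in the high-spin reference → 1 extra × P = 18080 cm⁻¹.
Net CFSE = -42786 + 18080 = -24706 cm⁻¹.

-24706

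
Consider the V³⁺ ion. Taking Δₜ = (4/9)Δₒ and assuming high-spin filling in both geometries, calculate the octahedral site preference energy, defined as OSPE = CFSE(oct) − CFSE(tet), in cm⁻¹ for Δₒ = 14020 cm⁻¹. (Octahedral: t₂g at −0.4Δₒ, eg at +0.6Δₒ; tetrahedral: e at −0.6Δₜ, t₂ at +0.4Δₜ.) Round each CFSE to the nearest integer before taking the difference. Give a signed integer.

-3739

V is in group 5, so V³⁺ is d² (5 − 3 = 2).
Octahedral high-spin t2g^2 e_g^0: CFSE = -0.8 × 14020 = -11216 cm⁻¹.
Tetrahedral e^2 t2^0 gives -1.2Δₜ = -1.2 × (4/9) × 14020 = -7477 cm⁻¹.
OSPE = -11216 − (-7477) = -3739 cm⁻¹.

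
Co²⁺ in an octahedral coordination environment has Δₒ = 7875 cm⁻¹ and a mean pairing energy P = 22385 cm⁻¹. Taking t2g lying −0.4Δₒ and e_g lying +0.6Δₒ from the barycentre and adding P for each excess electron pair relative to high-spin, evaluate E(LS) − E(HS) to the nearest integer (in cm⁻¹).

14510

Group 9 minus oxidation state +2 gives a d⁷ configuration for Co²⁺.
High-spin: t2g^5 e_g^2, CFSE = -0.8Δₒ = -6300 cm⁻¹.
Low-spin t2g^6 e_g^1 gives -1.8Δₒ = -14175 cm⁻¹, but forming 1 extra pair costs 1P = 22385 cm⁻¹, so E(LS) = -14175 + 22385 = 8210 cm⁻¹.
E(LS) − E(HS) = 8210 − (-6300) = 14510 cm⁻¹.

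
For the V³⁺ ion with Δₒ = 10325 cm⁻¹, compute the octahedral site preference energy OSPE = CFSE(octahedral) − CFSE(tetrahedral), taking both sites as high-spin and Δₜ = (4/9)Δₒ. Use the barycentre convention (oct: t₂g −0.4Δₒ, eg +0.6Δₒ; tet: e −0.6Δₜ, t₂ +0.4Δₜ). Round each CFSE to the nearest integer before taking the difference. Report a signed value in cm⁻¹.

-2753

V is in group 5, so V³⁺ is d² (5 − 3 = 2).
Octahedral (high-spin): t₂g² eg⁰, CFSE = 2(−0.4) + 0(+0.6) = -0.8Δₒ = -0.8 × 10325 = -8260 cm⁻¹.
Tetrahedral e² t₂⁰ gives -1.2Δₜ = -1.2 × (4/9) × 10325 = -5507 cm⁻¹.
OSPE = -8260 − (-5507) = -2753 cm⁻¹.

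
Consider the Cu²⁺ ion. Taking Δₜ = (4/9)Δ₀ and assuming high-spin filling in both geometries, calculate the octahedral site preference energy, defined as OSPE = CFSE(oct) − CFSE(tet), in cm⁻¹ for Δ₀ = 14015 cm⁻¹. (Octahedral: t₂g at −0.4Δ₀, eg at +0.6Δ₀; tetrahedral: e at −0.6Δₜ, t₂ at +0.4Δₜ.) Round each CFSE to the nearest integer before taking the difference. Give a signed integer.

Cu sits in group 11; removing 2 electrons leaves Cu²⁺ with 11 − 2 = 9 d electrons.
In an octahedral site d⁹ (HS) is t₂g⁶ eg³, giving CFSE(oct) = -0.6Δ₀ = -8409 cm⁻¹.
In a tetrahedral site the filling is e⁴ t₂⁵: CFSE(tet) = -0.4Δₜ = -0.4 × (4/9)(14015) = -2492 cm⁻¹.
Subtracting, OSPE = -8409 − (-2492) = -5917 cm⁻¹.

-5917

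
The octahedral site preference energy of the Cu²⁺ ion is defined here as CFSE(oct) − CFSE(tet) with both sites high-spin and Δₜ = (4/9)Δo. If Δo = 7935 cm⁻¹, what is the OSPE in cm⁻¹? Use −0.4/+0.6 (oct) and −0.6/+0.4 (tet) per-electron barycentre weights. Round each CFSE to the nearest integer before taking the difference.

-3350

Cu is in group 11, so Cu²⁺ is d⁹ (11 − 2 = 9).
Octahedral high-spin t₂g⁶ eg³: CFSE = -0.6 × 7935 = -4761 cm⁻¹.
Tetrahedral e⁴ t₂⁵ gives -0.4Δₜ = -0.4 × (4/9) × 7935 = -1411 cm⁻¹.
Subtracting, OSPE = -4761 − (-1411) = -3350 cm⁻¹.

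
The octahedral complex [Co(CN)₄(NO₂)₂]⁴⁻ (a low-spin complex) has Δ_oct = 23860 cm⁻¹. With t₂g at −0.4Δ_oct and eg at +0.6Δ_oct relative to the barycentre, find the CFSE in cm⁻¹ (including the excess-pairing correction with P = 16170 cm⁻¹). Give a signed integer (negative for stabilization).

-26778

Ligand charges: 4×(-1) from CN⁻ and 2×(-1) from NO₂⁻ sum to -6; with overall charge -4, Co is +2.
Co is in group 9, so Co²⁺ is d⁷ (9 − 2 = 7).
The d⁷ electrons fill as t₂g⁶ eg¹.
The orbital stabilization is -1.8Δ_oct = -1.8 × 23860 = -42948 cm⁻¹.
Relative to high-spin t₂g⁵ eg² (2 paired), the low-spin configuration has 1 additional pair, contributing +1 × 16170 = +16170 cm⁻¹.
Net CFSE = -42948 + 16170 = -26778 cm⁻¹.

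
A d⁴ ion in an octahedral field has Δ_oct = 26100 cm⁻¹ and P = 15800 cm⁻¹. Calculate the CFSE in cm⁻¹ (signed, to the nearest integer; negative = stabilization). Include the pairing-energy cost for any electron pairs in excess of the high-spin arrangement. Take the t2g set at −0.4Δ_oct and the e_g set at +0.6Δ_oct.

Δ_oct > P, so pairing is preferred: the ground state is low-spin.
Configuration: t2g^4 e_g^0.
Orbital CFSE = -1.6Δ_oct = -1.6 × 26100 = -41760 cm⁻¹.
Excess pairs vs high-spin: 1 − 0 = 1; pairing cost = +15800 cm⁻¹.
Net CFSE = -41760 + 15800 = -25960 cm⁻¹.

-25960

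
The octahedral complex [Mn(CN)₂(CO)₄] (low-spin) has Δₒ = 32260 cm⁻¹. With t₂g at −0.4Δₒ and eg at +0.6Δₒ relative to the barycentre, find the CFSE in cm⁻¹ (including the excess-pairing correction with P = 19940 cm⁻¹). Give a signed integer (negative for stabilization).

Ligand charges: 2×(-1) from CN⁻ and 4×(+0) from CO sum to -2; with overall charge +0, Mn is +2.
Mn²⁺: group 7, so d-count = 7 − 2 = 5.
The d⁵ electrons fill as t₂g⁵ eg⁰.
The orbital stabilization is -2.0Δₒ = -2.0 × 32260 = -64520 cm⁻¹.
Relative to high-spin t₂g³ eg² (0 paired), the low-spin configuration has 2 additional pairs, contributing +2 × 19940 = +39880 cm⁻¹.
Overall CFSE = -64520 + 39880 = -24640 cm⁻¹.

-24640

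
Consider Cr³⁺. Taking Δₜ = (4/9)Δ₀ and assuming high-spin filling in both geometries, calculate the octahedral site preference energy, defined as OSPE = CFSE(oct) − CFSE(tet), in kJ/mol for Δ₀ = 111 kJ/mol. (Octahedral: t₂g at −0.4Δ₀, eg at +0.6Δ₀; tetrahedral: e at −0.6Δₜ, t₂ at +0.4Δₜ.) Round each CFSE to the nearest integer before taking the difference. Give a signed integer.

-94

Group 6 minus oxidation state +3 gives a d³ configuration for Cr³⁺.
Octahedral high-spin t₂g³ eg⁰: CFSE = -1.2 × 111 = -133 kJ/mol.
Tetrahedral e² t₂¹ gives -0.8Δₜ = -0.8 × (4/9) × 111 = -39 kJ/mol.
Subtracting, OSPE = -133 − (-39) = -94 kJ/mol.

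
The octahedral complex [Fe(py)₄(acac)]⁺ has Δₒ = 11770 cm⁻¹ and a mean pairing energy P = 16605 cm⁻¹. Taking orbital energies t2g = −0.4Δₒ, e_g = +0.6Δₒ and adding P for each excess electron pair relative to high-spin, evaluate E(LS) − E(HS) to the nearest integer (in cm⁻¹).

Ligand charges: 4×(+0) from py and 1×(-1) from acac⁻ sum to -1; with overall charge +1, Fe is +2.
Group 8 minus oxidation state +2 gives a d⁶ configuration for Fe²⁺.
High-spin: t2g^4 e_g^2, CFSE = -0.4Δₒ = -4708 cm⁻¹.
Low-spin: t2g^6 e_g^0, orbital CFSE = -2.4Δₒ = -28248 cm⁻¹; plus 2 excess pairs × P = +33210 cm⁻¹; total 4962 cm⁻¹.
The difference is 4962 − (-4708) = 9670 cm⁻¹, so high-spin lies lower.

9670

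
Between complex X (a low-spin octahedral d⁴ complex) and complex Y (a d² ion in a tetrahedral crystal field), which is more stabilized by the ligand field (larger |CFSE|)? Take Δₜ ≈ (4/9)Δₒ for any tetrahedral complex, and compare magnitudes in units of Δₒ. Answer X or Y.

X

X: t2g^4 e_g^0, CFSE = -1.6Δₒ.
Y: Tetrahedral fields are weak (Δₜ ≈ 4/9 Δₒ), so electrons fill high-spin; e^2 t2^0, CFSE = -1.2Δₜ ≈ -0.53Δₒ.
So X has the larger |CFSE|.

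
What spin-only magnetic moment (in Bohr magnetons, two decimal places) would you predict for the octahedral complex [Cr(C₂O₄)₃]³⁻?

Each C₂O₄²⁻ contributes -2; 3 × (-2) = -6. With overall charge -3, Cr is in the +3 oxidation state.
Cr sits in group 6; removing 3 electrons leaves Cr³⁺ with 6 − 3 = 3 d electrons.
For octahedral d³ the high- and low-spin configurations coincide.
Configuration: t₂g³ eg⁰ → 3 unpaired electrons.
μ(spin-only) = √[3(3+2)] = √15 ≈ 3.87 Bohr magnetons.

3.87 Bohr magnetons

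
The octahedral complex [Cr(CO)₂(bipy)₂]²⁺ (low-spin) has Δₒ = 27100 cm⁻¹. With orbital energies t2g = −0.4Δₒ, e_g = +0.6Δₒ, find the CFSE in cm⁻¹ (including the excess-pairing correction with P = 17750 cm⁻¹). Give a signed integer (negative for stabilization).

-25610

Ligand charges: 2×(+0) from CO and 2×(+0) from bipy sum to +0; with overall charge +2, Cr is +2.
Cr sits in group 6; removing 2 electrons leaves Cr²⁺ with 6 − 2 = 4 d electrons.
Electron filling gives t2g^4 e_g^0.
The orbital stabilization is -1.6Δₒ = -1.6 × 27100 = -43360 cm⁻¹.
High-spin d⁴ would be t2g^3 e_g^1 with 0 pairs; low-spin has 1, so 1 excess pair costs +1P = +17750 cm⁻¹.
Overall CFSE = -43360 + 17750 = -25610 cm⁻¹.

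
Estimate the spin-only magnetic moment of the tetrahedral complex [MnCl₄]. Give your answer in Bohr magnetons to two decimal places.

3.87 Bohr magnetons

Each Cl⁻ contributes -1; 4 × (-1) = -4. With overall charge +0, Mn is in the +4 oxidation state.
Group 7 minus oxidation state +4 gives a d³ configuration for Mn⁴⁺.
With tetrahedral geometry the complex is necessarily high-spin.
Configuration: e^2 t2^1 → 3 unpaired electrons.
μ(spin-only) = √[3(3+2)] = √15 ≈ 3.87 Bohr magnetons.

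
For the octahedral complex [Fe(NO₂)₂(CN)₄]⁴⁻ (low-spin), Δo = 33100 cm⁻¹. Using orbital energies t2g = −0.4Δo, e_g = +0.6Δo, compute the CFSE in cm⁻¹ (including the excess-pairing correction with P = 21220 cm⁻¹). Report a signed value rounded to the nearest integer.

-37000

Ligand charges: 2×(-1) from NO₂⁻ and 4×(-1) from CN⁻ sum to -6; with overall charge -4, Fe is +2.
Group 8 minus oxidation state +2 gives a d⁶ configuration for Fe²⁺.
Electron filling gives t2g^6 e_g^0.
CFSE(orbital) = 6×(-0.4Δo) + 0×(0.6Δo) = -2.4Δo; with Δo = 33100 cm⁻¹ that is -79440 cm⁻¹.
Relative to high-spin t2g^4 e_g^2 (1 paired), the low-spin configuration has 2 additional pairs, contributing +2 × 21220 = +42440 cm⁻¹.
Combining: -79440 + 42440 = -37000 cm⁻¹.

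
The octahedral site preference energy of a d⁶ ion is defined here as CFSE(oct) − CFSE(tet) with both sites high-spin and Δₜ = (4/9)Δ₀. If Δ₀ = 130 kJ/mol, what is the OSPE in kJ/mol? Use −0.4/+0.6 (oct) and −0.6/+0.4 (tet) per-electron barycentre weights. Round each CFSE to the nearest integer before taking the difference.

Octahedral high-spin t₂g⁴ eg²: CFSE = -0.4 × 130 = -52 kJ/mol.
Tetrahedral: e³ t₂³, CFSE = 3(−0.6) + 3(+0.4) = -0.6Δₜ = -0.6 × (4/9) × 130 = -35 kJ/mol.
Subtracting, OSPE = -52 − (-35) = -17 kJ/mol.

-17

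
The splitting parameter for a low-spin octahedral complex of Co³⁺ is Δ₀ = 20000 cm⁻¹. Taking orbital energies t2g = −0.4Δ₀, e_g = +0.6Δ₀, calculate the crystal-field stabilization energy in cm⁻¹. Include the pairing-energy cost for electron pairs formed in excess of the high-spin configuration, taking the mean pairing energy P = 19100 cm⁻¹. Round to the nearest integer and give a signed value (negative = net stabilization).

-9800

Co³⁺: group 9, so d-count = 9 − 3 = 6.
The d⁶ electrons fill as t2g^6 e_g^0.
CFSE(orbital) = 6×(-0.4Δ₀) + 0×(0.6Δ₀) = -2.4Δ₀; with Δ₀ = 20000 cm⁻¹ that is -48000 cm⁻¹.
Pairing penalty: 3 pairs vs 1 in the high-spin reference → 2 extra × P = 38200 cm⁻¹.
Overall CFSE = -48000 + 38200 = -9800 cm⁻¹.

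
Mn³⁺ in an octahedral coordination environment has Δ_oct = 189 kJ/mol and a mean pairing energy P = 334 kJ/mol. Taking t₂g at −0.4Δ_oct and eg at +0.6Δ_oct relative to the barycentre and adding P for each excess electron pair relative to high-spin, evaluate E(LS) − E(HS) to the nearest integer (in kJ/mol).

145

Mn is in group 7, so Mn³⁺ is d⁴ (7 − 3 = 4).
In the high-spin limit (t₂g³ eg¹) the orbital term is -0.6Δ_oct = -113 kJ/mol, with no excess pairing.
Low-spin t₂g⁴ eg⁰ gives -1.6Δ_oct = -302 kJ/mol, but forming 1 extra pair costs 1P = 334 kJ/mol, so E(LS) = -302 + 334 = 32 kJ/mol.
Thus E(LS) − E(HS) = 145 kJ/mol.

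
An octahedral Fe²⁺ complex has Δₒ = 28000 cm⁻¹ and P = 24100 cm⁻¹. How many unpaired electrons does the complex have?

Group 8 minus oxidation state +2 gives a d⁶ configuration for Fe²⁺.
Δₒ > P, so pairing is preferred: the ground state is low-spin.
Filling d⁶ accordingly: t₂g⁶ eg⁰.
Unpaired electrons: 0.

0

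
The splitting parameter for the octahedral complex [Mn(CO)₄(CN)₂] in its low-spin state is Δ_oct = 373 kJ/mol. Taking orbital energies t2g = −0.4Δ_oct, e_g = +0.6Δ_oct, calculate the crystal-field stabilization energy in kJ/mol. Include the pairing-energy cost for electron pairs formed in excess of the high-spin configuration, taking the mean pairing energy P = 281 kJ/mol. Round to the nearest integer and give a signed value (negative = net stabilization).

Ligand charges: 4×(+0) from CO and 2×(-1) from CN⁻ sum to -2; with overall charge +0, Mn is +2.
Group 7 minus oxidation state +2 gives a d⁵ configuration for Mn²⁺.
The d⁵ electrons fill as t2g^5 e_g^0.
The orbital stabilization is -2.0Δ_oct = -2.0 × 373 = -746 kJ/mol.
Pairing penalty: 2 pairs vs 0 in the high-spin reference → 2 extra × P = 562 kJ/mol.
Net CFSE = -746 + 562 = -184 kJ/mol.

-184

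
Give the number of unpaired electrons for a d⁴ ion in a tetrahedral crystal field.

4

Tetrahedral splitting is small, so the complex is high-spin.
Configuration: e² t₂², giving 4 unpaired electrons.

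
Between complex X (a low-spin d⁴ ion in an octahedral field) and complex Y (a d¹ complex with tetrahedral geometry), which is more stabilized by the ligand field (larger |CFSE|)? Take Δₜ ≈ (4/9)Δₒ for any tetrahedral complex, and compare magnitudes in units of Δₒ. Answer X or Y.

X: t2g^4 e_g^0, CFSE = -1.6Δₒ.
Y: Tetrahedral fields are weak (Δₜ ≈ 4/9 Δₒ), so electrons fill high-spin; e¹ t₂⁰, CFSE = -0.6Δₜ ≈ -0.27Δₒ.
So X has the larger |CFSE|.

X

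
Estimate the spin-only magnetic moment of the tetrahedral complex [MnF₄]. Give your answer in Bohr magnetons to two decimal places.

Each F⁻ contributes -1; 4 × (-1) = -4. With overall charge +0, Mn is in the +4 oxidation state.
Mn is in group 7, so Mn⁴⁺ is d³ (7 − 4 = 3).
With tetrahedral geometry the complex is necessarily high-spin.
Configuration: e^2 t2^1 → 3 unpaired electrons.
μ(spin-only) = √[3(3+2)] = √15 ≈ 3.87 Bohr magnetons.

3.87 Bohr magnetons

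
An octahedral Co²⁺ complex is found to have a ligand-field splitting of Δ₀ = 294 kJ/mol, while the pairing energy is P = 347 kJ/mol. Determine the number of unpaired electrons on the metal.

Co²⁺: group 9, so d-count = 9 − 2 = 7.
Here Δ₀ < P (294 < 347), so the high-spin state is favoured.
That gives t₂g⁵ eg².
Unpaired electrons: 3.

3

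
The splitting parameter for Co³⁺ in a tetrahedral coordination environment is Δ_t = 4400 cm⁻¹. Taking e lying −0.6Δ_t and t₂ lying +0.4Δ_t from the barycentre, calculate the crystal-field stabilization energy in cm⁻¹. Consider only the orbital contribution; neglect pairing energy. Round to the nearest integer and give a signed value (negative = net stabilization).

Co is in group 9, so Co³⁺ is d⁶ (9 − 3 = 6).
Tetrahedral splitting is small, so the complex is high-spin.
The d⁶ electrons fill as e³ t₂³.
Orbital CFSE = 3(-0.6) + 3(0.4) = -0.6Δ_t = -0.6 × 4400 = -2640 cm⁻¹.

-2640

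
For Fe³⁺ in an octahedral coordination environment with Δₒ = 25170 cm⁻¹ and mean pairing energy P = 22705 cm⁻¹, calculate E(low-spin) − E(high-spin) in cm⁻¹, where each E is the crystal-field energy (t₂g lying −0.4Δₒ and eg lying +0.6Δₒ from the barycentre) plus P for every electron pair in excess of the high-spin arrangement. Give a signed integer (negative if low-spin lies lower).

-4930

Fe is in group 8, so Fe³⁺ is d⁵ (8 − 3 = 5).
High-spin: t₂g³ eg², CFSE = 0.0Δₒ = 0 cm⁻¹.
For low-spin the configuration is t₂g⁵ eg⁰: orbital energy -2.0 × 25170 = -50340 cm⁻¹, and 2 additional pairs relative to high-spin add 45410 cm⁻¹, giving -4930 cm⁻¹.
E(LS) − E(HS) = -4930 − (0) = -4930 cm⁻¹.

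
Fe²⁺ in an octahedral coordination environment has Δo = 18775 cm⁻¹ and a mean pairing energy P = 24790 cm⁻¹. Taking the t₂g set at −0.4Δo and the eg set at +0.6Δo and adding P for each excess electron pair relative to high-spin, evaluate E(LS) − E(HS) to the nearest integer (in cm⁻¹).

Fe is in group 8, so Fe²⁺ is d⁶ (8 − 2 = 6).
High-spin d⁶ fills as t₂g⁴ eg² with CFSE 4(−0.4) + 2(+0.6) = -0.4Δo = -7510 cm⁻¹.
For low-spin the configuration is t₂g⁶ eg⁰: orbital energy -2.4 × 18775 = -45060 cm⁻¹, and 2 additional pairs relative to high-spin add 49580 cm⁻¹, giving 4520 cm⁻¹.
Thus E(LS) − E(HS) = 12030 cm⁻¹.

12030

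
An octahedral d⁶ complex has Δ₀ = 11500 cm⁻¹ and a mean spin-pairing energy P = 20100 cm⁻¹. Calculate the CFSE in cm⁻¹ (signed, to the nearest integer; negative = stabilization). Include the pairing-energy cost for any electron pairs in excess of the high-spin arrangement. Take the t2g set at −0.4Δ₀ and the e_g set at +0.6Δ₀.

-4600

Δ₀ < P, so pairing is avoided: the ground state is high-spin.
Filling d⁶ accordingly: t2g^4 e_g^2.
Orbital CFSE = -0.4Δ₀ = -0.4 × 11500 = -4600 cm⁻¹.
High-spin has no excess pairs, so no pairing correction applies.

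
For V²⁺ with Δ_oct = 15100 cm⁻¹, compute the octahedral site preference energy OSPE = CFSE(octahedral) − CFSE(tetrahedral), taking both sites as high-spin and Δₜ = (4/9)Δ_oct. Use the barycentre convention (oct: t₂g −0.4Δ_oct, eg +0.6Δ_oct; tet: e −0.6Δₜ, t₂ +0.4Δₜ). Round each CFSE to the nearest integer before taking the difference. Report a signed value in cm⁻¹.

-12751

V is in group 5, so V²⁺ is d³ (5 − 2 = 3).
Octahedral (high-spin): t₂g³ eg⁰, CFSE = 3(−0.4) + 0(+0.6) = -1.2Δ_oct = -1.2 × 15100 = -18120 cm⁻¹.
Tetrahedral e² t₂¹ gives -0.8Δₜ = -0.8 × (4/9) × 15100 = -5369 cm⁻¹.
OSPE = -18120 − (-5369) = -12751 cm⁻¹.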